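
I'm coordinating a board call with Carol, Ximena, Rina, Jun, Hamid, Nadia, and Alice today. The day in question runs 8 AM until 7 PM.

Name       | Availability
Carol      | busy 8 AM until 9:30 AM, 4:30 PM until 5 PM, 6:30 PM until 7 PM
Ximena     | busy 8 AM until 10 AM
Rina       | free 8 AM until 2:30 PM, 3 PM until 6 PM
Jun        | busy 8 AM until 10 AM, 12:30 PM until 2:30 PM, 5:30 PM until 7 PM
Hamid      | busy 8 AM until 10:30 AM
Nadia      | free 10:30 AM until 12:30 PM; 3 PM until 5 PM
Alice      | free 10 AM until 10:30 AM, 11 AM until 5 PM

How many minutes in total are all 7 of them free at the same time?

180

Carol free: 09:30-16:30, 17:00-18:30 (invert busy blocks within the working day).
Ximena free: 10:00-19:00 (invert busy blocks within the working day).
Rina free: 08:00-14:30, 15:00-18:00.
Jun free: 10:00-12:30, 14:30-17:30 (invert busy blocks within the working day).
Hamid free: 10:30-19:00 (invert busy blocks within the working day).
Nadia free: 10:30-12:30, 15:00-17:00.
Alice free: 10:00-10:30, 11:00-17:00.
Carol ∩ Ximena: 10:00-16:30, 17:00-18:30.
Carol ∩ Ximena ∩ Rina: 10:00-14:30, 15:00-16:30, 17:00-18:00.
Carol ∩ Ximena ∩ Rina ∩ Jun: 10:00-12:30, 15:00-16:30, 17:00-17:30.
Carol ∩ Ximena ∩ Rina ∩ Jun ∩ Hamid: 10:30-12:30, 15:00-16:30, 17:00-17:30.
Carol ∩ Ximena ∩ Rina ∩ Jun ∩ Hamid ∩ Nadia: 10:30-12:30, 15:00-16:30.
Carol ∩ Ximena ∩ Rina ∩ Jun ∩ Hamid ∩ Nadia ∩ Alice: 11:00-12:30, 15:00-16:30.
Summing the common windows: 90 + 90 = 180 minutes.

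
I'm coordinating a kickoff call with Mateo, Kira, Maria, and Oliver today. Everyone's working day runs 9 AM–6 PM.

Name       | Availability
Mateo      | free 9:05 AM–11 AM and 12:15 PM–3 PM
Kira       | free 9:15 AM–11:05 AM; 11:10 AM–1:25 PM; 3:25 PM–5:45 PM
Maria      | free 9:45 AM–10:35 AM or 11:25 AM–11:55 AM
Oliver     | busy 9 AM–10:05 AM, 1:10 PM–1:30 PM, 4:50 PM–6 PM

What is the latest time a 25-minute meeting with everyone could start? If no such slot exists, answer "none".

10:10

Mateo free: 09:05-11:00, 12:15-15:00.
Kira free: 09:15-11:05, 11:10-13:25, 15:25-17:45.
Maria free: 09:45-10:35, 11:25-11:55.
Oliver free: 10:05-13:10, 13:30-16:50 (invert busy blocks within the working day).
Mateo ∩ Kira: 09:15-11:00, 12:15-13:25.
Mateo ∩ Kira ∩ Maria: 09:45-10:35.
Mateo ∩ Kira ∩ Maria ∩ Oliver: 10:05-10:35.
The last common window of at least 25 minutes is 10:05-10:35; a 25-minute meeting can start as late as 10:10 and still end by 10:35.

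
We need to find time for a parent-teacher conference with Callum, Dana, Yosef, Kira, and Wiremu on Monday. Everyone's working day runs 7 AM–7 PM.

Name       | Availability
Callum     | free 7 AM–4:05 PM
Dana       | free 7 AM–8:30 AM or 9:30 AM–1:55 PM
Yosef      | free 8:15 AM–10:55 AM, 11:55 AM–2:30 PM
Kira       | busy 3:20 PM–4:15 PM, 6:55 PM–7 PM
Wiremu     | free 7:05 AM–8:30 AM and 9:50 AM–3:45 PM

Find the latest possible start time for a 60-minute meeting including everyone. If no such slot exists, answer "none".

12:55

Callum free: 07:00-16:05.
Dana free: 07:00-08:30, 09:30-13:55.
Yosef free: 08:15-10:55, 11:55-14:30.
Kira free: 07:00-15:20, 16:15-18:55 (invert busy blocks within the working day).
Wiremu free: 07:05-08:30, 09:50-15:45.
Callum ∩ Dana: 07:00-08:30, 09:30-13:55.
Callum ∩ Dana ∩ Yosef: 08:15-08:30, 09:30-10:55, 11:55-13:55.
Callum ∩ Dana ∩ Yosef ∩ Kira: 08:15-08:30, 09:30-10:55, 11:55-13:55.
Callum ∩ Dana ∩ Yosef ∩ Kira ∩ Wiremu: 08:15-08:30, 09:50-10:55, 11:55-13:55.
The last common window of at least 60 minutes is 11:55-13:55; a 60-minute meeting can start as late as 12:55 and still end by 13:55.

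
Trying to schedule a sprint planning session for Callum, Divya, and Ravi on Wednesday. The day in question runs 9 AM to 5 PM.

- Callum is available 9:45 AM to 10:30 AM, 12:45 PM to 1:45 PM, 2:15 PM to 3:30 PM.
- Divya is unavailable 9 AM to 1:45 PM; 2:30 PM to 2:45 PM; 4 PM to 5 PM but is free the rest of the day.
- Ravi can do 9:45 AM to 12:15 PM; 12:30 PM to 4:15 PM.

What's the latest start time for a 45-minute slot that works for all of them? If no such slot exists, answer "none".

Callum free: 09:45-10:30, 12:45-13:45, 14:15-15:30.
Divya free: 13:45-14:30, 14:45-16:00 (invert busy blocks within the working day).
Ravi free: 09:45-12:15, 12:30-16:15.
Callum ∩ Divya: 14:15-14:30, 14:45-15:30.
Callum ∩ Divya ∩ Ravi: 14:15-14:30, 14:45-15:30.
Those are the intersection windows.
The last common window of at least 45 minutes is 14:45-15:30; a 45-minute meeting can start as late as 14:45 and still end by 15:30.

14:45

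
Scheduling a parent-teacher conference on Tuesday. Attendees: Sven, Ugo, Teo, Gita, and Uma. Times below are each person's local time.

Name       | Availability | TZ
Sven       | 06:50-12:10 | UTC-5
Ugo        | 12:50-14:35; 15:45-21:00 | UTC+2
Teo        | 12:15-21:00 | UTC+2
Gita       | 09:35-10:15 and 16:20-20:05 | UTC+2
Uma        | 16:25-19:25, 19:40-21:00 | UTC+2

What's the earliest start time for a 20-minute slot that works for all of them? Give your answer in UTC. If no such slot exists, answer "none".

Sven in UTC: 11:50-17:10 (add 5h to convert from UTC-5).
Ugo in UTC: 10:50-12:35, 13:45-19:00 (subtract 2h to convert from UTC+2).
Teo in UTC: 10:15-19:00 (subtract 2h to convert from UTC+2).
Gita in UTC: 07:35-08:15, 14:20-18:05 (subtract 2h to convert from UTC+2).
Uma in UTC: 14:25-17:25, 17:40-19:00 (subtract 2h to convert from UTC+2).
Sven ∩ Ugo: 11:50-12:35, 13:45-17:10.
Sven ∩ Ugo ∩ Teo: 11:50-12:35, 13:45-17:10.
Sven ∩ Ugo ∩ Teo ∩ Gita: 14:20-17:10.
Sven ∩ Ugo ∩ Teo ∩ Gita ∩ Uma: 14:25-17:10.
So the common availability across everyone is 14:25-17:10.
The first common window of at least 20 minutes is 14:25-17:10, so the earliest start is 14:25.

14:25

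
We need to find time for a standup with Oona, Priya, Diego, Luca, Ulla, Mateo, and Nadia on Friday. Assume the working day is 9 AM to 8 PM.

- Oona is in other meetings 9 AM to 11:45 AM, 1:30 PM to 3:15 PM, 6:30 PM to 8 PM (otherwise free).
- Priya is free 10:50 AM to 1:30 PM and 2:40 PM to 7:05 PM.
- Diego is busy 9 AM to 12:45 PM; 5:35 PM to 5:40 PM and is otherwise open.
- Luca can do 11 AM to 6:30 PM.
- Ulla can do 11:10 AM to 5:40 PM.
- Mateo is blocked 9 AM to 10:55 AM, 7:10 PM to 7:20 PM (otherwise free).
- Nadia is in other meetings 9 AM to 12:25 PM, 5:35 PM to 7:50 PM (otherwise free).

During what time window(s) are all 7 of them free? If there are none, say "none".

12:45-13:30, 15:15-17:35

Oona free: 11:45-13:30, 15:15-18:30 (invert busy blocks within the working day).
Priya free: 10:50-13:30, 14:40-19:05.
Diego free: 12:45-17:35, 17:40-20:00 (invert busy blocks within the working day).
Luca free: 11:00-18:30.
Ulla free: 11:10-17:40.
Mateo free: 10:55-19:10, 19:20-20:00 (invert busy blocks within the working day).
Nadia free: 12:25-17:35, 19:50-20:00 (invert busy blocks within the working day).
Oona ∩ Priya: 11:45-13:30, 15:15-18:30.
Oona ∩ Priya ∩ Diego: 12:45-13:30, 15:15-17:35, 17:40-18:30.
Oona ∩ Priya ∩ Diego ∩ Luca: 12:45-13:30, 15:15-17:35, 17:40-18:30.
Oona ∩ Priya ∩ Diego ∩ Luca ∩ Ulla: 12:45-13:30, 15:15-17:35.
Oona ∩ Priya ∩ Diego ∩ Luca ∩ Ulla ∩ Mateo: 12:45-13:30, 15:15-17:35.
Oona ∩ Priya ∩ Diego ∩ Luca ∩ Ulla ∩ Mateo ∩ Nadia: 12:45-13:30, 15:15-17:35.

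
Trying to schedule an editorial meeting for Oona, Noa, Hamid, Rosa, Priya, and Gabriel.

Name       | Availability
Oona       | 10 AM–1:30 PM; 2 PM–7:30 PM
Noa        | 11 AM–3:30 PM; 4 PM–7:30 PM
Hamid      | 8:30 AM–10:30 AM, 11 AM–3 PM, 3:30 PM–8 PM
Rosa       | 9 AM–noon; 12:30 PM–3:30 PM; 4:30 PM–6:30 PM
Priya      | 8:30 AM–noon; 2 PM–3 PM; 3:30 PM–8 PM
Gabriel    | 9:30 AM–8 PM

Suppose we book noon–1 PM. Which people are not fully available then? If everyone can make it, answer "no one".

Priya, Rosa

Oona: free for 12:00-13:00. Noa: free for 12:00-13:00. Hamid: free for 12:00-13:00. Rosa: not fully free for 12:00-13:00. Priya: not fully free for 12:00-13:00. Gabriel: free for 12:00-13:00.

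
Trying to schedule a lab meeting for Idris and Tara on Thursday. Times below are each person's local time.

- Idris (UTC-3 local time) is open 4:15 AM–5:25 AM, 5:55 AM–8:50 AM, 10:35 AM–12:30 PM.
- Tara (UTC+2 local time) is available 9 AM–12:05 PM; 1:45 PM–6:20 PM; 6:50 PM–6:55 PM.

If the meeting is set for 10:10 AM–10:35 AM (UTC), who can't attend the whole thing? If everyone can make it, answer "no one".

Tara

Idris in UTC: 07:15-08:25, 08:55-11:50, 13:35-15:30 (add 3h to convert from UTC-3).
Tara in UTC: 07:00-10:05, 11:45-16:20, 16:50-16:55 (subtract 2h to convert from UTC+2).
Idris: free for 10:10-10:35. Tara: not fully free for 10:10-10:35.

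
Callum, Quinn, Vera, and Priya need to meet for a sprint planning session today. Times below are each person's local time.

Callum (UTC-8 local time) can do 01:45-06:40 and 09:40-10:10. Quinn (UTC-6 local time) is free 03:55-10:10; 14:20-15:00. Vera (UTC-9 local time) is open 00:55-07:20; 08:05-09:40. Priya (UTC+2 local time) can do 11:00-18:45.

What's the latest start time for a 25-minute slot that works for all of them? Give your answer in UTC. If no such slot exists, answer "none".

14:15

Callum in UTC: 09:45-14:40, 17:40-18:10 (add 8h to convert from UTC-8).
Quinn in UTC: 09:55-16:10, 20:20-21:00 (add 6h to convert from UTC-6).
Vera in UTC: 09:55-16:20, 17:05-18:40 (add 9h to convert from UTC-9).
Priya in UTC: 09:00-16:45 (subtract 2h to convert from UTC+2).
Callum ∩ Quinn: 09:55-14:40.
Callum ∩ Quinn ∩ Vera: 09:55-14:40.
Callum ∩ Quinn ∩ Vera ∩ Priya: 09:55-14:40.
The last common window of at least 25 minutes is 09:55-14:40; a 25-minute meeting can start as late as 14:15 and still end by 14:40.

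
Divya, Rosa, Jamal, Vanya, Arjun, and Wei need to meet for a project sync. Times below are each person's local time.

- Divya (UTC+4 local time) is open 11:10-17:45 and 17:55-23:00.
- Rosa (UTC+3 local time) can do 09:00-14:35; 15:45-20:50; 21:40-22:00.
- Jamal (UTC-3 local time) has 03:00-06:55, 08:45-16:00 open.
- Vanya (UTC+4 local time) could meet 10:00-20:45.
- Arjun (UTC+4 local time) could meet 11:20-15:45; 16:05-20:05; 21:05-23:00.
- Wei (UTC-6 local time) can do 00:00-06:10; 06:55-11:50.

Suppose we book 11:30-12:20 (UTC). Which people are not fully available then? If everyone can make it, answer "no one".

Arjun, Jamal, Rosa, Wei

Divya in UTC: 07:10-13:45, 13:55-19:00 (subtract 4h to convert from UTC+4).
Rosa in UTC: 06:00-11:35, 12:45-17:50, 18:40-19:00 (subtract 3h to convert from UTC+3).
Jamal in UTC: 06:00-09:55, 11:45-19:00 (add 3h to convert from UTC-3).
Vanya in UTC: 06:00-16:45 (subtract 4h to convert from UTC+4).
Arjun in UTC: 07:20-11:45, 12:05-16:05, 17:05-19:00 (subtract 4h to convert from UTC+4).
Wei in UTC: 06:00-12:10, 12:55-17:50 (add 6h to convert from UTC-6).
Divya: free for 11:30-12:20. Rosa: not fully free for 11:30-12:20. Jamal: not fully free for 11:30-12:20. Vanya: free for 11:30-12:20. Arjun: not fully free for 11:30-12:20. Wei: not fully free for 11:30-12:20.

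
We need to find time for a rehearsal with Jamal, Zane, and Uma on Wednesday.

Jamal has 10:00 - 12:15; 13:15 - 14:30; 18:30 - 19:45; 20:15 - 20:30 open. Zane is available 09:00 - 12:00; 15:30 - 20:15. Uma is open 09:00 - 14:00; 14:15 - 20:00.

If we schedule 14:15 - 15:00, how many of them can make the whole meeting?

1

Uma can make the full 14:15-15:00 slot — that's 1.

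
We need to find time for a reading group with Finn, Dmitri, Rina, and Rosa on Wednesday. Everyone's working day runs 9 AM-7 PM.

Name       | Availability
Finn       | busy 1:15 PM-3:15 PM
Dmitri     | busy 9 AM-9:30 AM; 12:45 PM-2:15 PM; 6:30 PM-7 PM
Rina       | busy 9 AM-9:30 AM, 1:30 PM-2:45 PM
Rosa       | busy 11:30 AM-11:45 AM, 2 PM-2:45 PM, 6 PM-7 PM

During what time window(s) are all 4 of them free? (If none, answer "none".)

09:30-11:30, 11:45-12:45, 15:15-18:00

Finn free: 09:00-13:15, 15:15-19:00 (invert busy blocks within the working day).
Dmitri free: 09:30-12:45, 14:15-18:30 (invert busy blocks within the working day).
Rina free: 09:30-13:30, 14:45-19:00 (invert busy blocks within the working day).
Rosa free: 09:00-11:30, 11:45-14:00, 14:45-18:00 (invert busy blocks within the working day).
Finn ∩ Dmitri: 09:30-12:45, 15:15-18:30.
Finn ∩ Dmitri ∩ Rina: 09:30-12:45, 15:15-18:30.
Finn ∩ Dmitri ∩ Rina ∩ Rosa: 09:30-11:30, 11:45-12:45, 15:15-18:00.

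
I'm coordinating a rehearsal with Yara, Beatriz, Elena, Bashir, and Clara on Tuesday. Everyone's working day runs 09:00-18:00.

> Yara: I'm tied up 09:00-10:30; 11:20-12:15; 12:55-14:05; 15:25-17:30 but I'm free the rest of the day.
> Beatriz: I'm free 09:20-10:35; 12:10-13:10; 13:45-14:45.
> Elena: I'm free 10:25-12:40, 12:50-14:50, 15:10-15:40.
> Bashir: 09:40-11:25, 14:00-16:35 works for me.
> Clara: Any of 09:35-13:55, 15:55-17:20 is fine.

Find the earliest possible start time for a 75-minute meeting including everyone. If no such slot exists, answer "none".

none

Yara free: 10:30-11:20, 12:15-12:55, 14:05-15:25, 17:30-18:00 (invert busy blocks within the working day).
Beatriz free: 09:20-10:35, 12:10-13:10, 13:45-14:45.
Elena free: 10:25-12:40, 12:50-14:50, 15:10-15:40.
Bashir free: 09:40-11:25, 14:00-16:35.
Clara free: 09:35-13:55, 15:55-17:20.
Yara ∩ Beatriz: 10:30-10:35, 12:15-12:55, 14:05-14:45.
Yara ∩ Beatriz ∩ Elena: 10:30-10:35, 12:15-12:40, 12:50-12:55, 14:05-14:45.
Yara ∩ Beatriz ∩ Elena ∩ Bashir: 10:30-10:35, 14:05-14:45.
Yara ∩ Beatriz ∩ Elena ∩ Bashir ∩ Clara: 10:30-10:35.
No common window is at least 75 minutes long.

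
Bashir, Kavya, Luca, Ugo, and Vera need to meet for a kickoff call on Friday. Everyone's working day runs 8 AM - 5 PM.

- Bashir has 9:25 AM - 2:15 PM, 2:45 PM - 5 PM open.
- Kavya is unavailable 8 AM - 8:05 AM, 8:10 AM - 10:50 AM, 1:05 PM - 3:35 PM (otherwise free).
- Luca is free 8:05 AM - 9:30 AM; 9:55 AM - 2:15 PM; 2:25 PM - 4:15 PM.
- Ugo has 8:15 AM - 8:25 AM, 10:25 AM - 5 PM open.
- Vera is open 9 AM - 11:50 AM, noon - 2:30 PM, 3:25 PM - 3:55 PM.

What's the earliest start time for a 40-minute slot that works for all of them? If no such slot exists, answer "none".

Bashir free: 09:25-14:15, 14:45-17:00.
Kavya free: 08:05-08:10, 10:50-13:05, 15:35-17:00 (invert busy blocks within the working day).
Luca free: 08:05-09:30, 09:55-14:15, 14:25-16:15.
Ugo free: 08:15-08:25, 10:25-17:00.
Vera free: 09:00-11:50, 12:00-14:30, 15:25-15:55.
Bashir ∩ Kavya: 10:50-13:05, 15:35-17:00.
Bashir ∩ Kavya ∩ Luca: 10:50-13:05, 15:35-16:15.
Bashir ∩ Kavya ∩ Luca ∩ Ugo: 10:50-13:05, 15:35-16:15.
Bashir ∩ Kavya ∩ Luca ∩ Ugo ∩ Vera: 10:50-11:50, 12:00-13:05, 15:35-15:55.
The first common window of at least 40 minutes is 10:50-11:50, so the earliest start is 10:50.

10:50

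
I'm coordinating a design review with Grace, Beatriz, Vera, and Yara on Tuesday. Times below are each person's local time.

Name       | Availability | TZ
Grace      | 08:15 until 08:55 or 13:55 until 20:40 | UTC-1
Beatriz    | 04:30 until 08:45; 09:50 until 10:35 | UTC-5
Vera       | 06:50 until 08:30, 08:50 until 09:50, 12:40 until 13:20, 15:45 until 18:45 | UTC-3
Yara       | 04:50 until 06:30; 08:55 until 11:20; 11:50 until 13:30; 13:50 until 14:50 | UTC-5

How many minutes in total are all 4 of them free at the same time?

5

Grace in UTC: 09:15-09:55, 14:55-21:40 (add 1h to convert from UTC-1).
Beatriz in UTC: 09:30-13:45, 14:50-15:35 (add 5h to convert from UTC-5).
Vera in UTC: 09:50-11:30, 11:50-12:50, 15:40-16:20, 18:45-21:45 (add 3h to convert from UTC-3).
Yara in UTC: 09:50-11:30, 13:55-16:20, 16:50-18:30, 18:50-19:50 (add 5h to convert from UTC-5).
Grace ∩ Beatriz: 09:30-09:55, 14:55-15:35.
Grace ∩ Beatriz ∩ Vera: 09:50-09:55.
Grace ∩ Beatriz ∩ Vera ∩ Yara: 09:50-09:55.
So the common availability across everyone is 09:50-09:55.
That's a single block of 5 minutes.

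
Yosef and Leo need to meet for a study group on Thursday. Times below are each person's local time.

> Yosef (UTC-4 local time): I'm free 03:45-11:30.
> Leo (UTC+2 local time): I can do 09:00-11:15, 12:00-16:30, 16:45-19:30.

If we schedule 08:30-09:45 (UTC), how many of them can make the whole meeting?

1

Yosef in UTC: 07:45-15:30 (add 4h to convert from UTC-4).
Leo in UTC: 07:00-09:15, 10:00-14:30, 14:45-17:30 (subtract 2h to convert from UTC+2).
Yosef can make the full 08:30-09:45 slot — that's 1.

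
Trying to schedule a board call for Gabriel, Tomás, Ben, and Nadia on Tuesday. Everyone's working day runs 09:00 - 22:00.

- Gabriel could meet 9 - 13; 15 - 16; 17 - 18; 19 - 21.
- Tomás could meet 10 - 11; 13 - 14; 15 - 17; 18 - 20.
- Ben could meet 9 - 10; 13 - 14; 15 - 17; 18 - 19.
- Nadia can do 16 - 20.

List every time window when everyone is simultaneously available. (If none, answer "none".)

none

Gabriel ∩ Tomás: 10:00-11:00, 15:00-16:00, 19:00-20:00.
Gabriel ∩ Tomás ∩ Ben: 15:00-16:00.
Gabriel ∩ Tomás ∩ Ben ∩ Nadia: ∅.
There is no time when everyone is free.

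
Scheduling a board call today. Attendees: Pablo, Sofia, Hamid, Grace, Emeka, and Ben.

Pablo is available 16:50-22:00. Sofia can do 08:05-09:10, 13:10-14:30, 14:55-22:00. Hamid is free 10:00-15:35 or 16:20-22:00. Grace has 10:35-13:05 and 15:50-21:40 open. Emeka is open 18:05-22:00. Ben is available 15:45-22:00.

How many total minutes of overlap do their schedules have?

215

Pablo ∩ Sofia: 16:50-22:00.
Pablo ∩ Sofia ∩ Hamid: 16:50-22:00.
Pablo ∩ Sofia ∩ Hamid ∩ Grace: 16:50-21:40.
Pablo ∩ Sofia ∩ Hamid ∩ Grace ∩ Emeka: 18:05-21:40.
Pablo ∩ Sofia ∩ Hamid ∩ Grace ∩ Emeka ∩ Ben: 18:05-21:40.
So the common availability across everyone is 18:05-21:40.
That's a single block of 215 minutes.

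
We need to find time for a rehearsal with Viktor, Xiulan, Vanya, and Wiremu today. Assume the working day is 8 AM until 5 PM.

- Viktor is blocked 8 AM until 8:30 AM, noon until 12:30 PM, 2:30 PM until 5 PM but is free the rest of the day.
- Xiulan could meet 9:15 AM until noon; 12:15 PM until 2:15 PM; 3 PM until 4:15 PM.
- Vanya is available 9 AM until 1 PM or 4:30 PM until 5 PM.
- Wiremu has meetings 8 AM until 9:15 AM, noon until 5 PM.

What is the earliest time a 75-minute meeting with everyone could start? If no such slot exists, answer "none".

Viktor free: 08:30-12:00, 12:30-14:30 (invert busy blocks within the working day).
Xiulan free: 09:15-12:00, 12:15-14:15, 15:00-16:15.
Vanya free: 09:00-13:00, 16:30-17:00.
Wiremu free: 09:15-12:00 (invert busy blocks within the working day).
Viktor ∩ Xiulan: 09:15-12:00, 12:30-14:15.
Viktor ∩ Xiulan ∩ Vanya: 09:15-12:00, 12:30-13:00.
Viktor ∩ Xiulan ∩ Vanya ∩ Wiremu: 09:15-12:00.
The first common window of at least 75 minutes is 09:15-12:00, so the earliest start is 09:15.

09:15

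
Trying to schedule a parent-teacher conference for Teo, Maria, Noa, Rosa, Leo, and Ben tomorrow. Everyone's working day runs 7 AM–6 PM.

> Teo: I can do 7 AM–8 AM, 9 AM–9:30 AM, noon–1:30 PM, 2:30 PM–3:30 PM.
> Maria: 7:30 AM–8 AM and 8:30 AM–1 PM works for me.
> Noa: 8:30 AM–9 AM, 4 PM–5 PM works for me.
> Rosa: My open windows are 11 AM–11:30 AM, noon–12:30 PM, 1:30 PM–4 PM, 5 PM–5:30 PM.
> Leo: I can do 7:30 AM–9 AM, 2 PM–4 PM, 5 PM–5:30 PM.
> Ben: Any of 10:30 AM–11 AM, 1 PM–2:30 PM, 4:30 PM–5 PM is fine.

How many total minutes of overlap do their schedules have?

Teo ∩ Maria: 07:30-08:00, 09:00-09:30, 12:00-13:00.
Teo ∩ Maria ∩ Noa: ∅.
Teo ∩ Maria ∩ Noa ∩ Rosa: ∅.
Teo ∩ Maria ∩ Noa ∩ Rosa ∩ Leo: ∅.
Teo ∩ Maria ∩ Noa ∩ Rosa ∩ Leo ∩ Ben: ∅.
There is no time when everyone is free.
There is no common window, so the total is 0 minutes.

0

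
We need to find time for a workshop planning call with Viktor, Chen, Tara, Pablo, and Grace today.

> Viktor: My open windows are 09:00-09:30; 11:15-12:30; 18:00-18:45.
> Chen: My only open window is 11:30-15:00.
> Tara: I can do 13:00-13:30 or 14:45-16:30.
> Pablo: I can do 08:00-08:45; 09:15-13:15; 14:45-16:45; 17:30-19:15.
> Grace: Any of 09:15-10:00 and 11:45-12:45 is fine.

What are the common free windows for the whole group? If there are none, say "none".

Viktor ∩ Chen: 11:30-12:30.
Viktor ∩ Chen ∩ Tara: ∅.
Viktor ∩ Chen ∩ Tara ∩ Pablo: ∅.
Viktor ∩ Chen ∩ Tara ∩ Pablo ∩ Grace: ∅.
There is no time when everyone is free.

none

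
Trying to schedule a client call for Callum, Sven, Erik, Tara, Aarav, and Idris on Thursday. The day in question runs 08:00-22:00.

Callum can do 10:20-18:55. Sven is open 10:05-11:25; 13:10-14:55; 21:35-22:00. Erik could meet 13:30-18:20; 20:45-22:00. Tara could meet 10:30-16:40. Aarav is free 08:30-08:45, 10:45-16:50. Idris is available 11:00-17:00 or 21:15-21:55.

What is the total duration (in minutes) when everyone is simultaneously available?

85

Callum ∩ Sven: 10:20-11:25, 13:10-14:55.
Callum ∩ Sven ∩ Erik: 13:30-14:55.
Callum ∩ Sven ∩ Erik ∩ Tara: 13:30-14:55.
Callum ∩ Sven ∩ Erik ∩ Tara ∩ Aarav: 13:30-14:55.
Callum ∩ Sven ∩ Erik ∩ Tara ∩ Aarav ∩ Idris: 13:30-14:55.
That's a single block of 85 minutes.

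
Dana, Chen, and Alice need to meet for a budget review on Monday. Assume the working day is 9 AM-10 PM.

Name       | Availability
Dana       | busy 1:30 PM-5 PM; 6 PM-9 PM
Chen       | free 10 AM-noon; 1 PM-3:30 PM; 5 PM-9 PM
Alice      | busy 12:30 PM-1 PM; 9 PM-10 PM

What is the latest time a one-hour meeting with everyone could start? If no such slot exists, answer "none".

Dana free: 09:00-13:30, 17:00-18:00, 21:00-22:00 (invert busy blocks within the working day).
Chen free: 10:00-12:00, 13:00-15:30, 17:00-21:00.
Alice free: 09:00-12:30, 13:00-21:00 (invert busy blocks within the working day).
Dana ∩ Chen: 10:00-12:00, 13:00-13:30, 17:00-18:00.
Dana ∩ Chen ∩ Alice: 10:00-12:00, 13:00-13:30, 17:00-18:00.
The last common window of at least 60 minutes is 17:00-18:00; a 60-minute meeting can start as late as 17:00 and still end by 18:00.

17:00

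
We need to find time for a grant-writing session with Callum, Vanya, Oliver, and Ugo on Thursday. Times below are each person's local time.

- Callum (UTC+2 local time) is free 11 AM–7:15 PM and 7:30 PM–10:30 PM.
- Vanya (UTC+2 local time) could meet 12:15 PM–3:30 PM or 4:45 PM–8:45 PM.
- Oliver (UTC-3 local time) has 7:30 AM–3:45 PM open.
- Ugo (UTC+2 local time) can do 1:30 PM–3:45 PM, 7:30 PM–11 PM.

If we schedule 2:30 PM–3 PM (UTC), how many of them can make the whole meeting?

2

Callum in UTC: 09:00-17:15, 17:30-20:30 (subtract 2h to convert from UTC+2).
Vanya in UTC: 10:15-13:30, 14:45-18:45 (subtract 2h to convert from UTC+2).
Oliver in UTC: 10:30-18:45 (add 3h to convert from UTC-3).
Ugo in UTC: 11:30-13:45, 17:30-21:00 (subtract 2h to convert from UTC+2).
Callum and Oliver can make the full 14:30-15:00 slot — that's 2.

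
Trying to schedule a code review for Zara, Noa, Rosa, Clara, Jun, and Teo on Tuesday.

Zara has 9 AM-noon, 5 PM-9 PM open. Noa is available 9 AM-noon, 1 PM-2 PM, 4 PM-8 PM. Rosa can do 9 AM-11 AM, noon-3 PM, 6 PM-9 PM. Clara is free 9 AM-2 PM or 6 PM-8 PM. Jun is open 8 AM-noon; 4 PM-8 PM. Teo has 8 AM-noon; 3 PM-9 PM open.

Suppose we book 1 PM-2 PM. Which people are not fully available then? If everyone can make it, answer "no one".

Jun, Teo, Zara

Zara: not fully free for 13:00-14:00. Noa: free for 13:00-14:00. Rosa: free for 13:00-14:00. Clara: free for 13:00-14:00. Jun: not fully free for 13:00-14:00. Teo: not fully free for 13:00-14:00.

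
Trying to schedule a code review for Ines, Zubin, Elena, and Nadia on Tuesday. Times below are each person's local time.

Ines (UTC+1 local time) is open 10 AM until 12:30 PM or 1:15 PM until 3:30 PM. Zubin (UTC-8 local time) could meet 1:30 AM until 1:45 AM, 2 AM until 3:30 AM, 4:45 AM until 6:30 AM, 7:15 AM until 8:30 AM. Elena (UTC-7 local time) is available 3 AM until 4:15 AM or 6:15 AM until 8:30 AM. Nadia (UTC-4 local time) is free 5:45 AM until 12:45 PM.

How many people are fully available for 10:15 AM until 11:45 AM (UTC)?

1

Ines in UTC: 09:00-11:30, 12:15-14:30 (subtract 1h to convert from UTC+1).
Zubin in UTC: 09:30-09:45, 10:00-11:30, 12:45-14:30, 15:15-16:30 (add 8h to convert from UTC-8).
Elena in UTC: 10:00-11:15, 13:15-15:30 (add 7h to convert from UTC-7).
Nadia in UTC: 09:45-16:45 (add 4h to convert from UTC-4).
Nadia can make the full 10:15-11:45 slot — that's 1.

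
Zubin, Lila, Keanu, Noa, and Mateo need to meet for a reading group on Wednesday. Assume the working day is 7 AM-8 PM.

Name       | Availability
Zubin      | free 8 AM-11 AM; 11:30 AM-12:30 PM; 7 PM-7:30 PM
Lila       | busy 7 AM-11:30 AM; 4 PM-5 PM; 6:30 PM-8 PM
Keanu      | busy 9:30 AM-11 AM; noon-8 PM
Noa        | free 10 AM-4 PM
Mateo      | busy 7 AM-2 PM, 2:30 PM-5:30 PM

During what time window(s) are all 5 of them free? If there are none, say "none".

Zubin free: 08:00-11:00, 11:30-12:30, 19:00-19:30.
Lila free: 11:30-16:00, 17:00-18:30 (invert busy blocks within the working day).
Keanu free: 07:00-09:30, 11:00-12:00 (invert busy blocks within the working day).
Noa free: 10:00-16:00.
Mateo free: 14:00-14:30, 17:30-20:00 (invert busy blocks within the working day).
Zubin ∩ Lila: 11:30-12:30.
Zubin ∩ Lila ∩ Keanu: 11:30-12:00.
Zubin ∩ Lila ∩ Keanu ∩ Noa: 11:30-12:00.
Zubin ∩ Lila ∩ Keanu ∩ Noa ∩ Mateo: ∅.
There is no time when everyone is free.

none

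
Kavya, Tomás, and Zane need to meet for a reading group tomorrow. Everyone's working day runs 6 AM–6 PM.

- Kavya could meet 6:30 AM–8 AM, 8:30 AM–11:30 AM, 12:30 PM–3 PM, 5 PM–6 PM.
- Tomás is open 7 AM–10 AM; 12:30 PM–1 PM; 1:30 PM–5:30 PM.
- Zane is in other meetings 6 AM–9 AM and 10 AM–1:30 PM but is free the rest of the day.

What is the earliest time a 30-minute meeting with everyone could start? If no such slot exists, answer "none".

Kavya free: 06:30-08:00, 08:30-11:30, 12:30-15:00, 17:00-18:00.
Tomás free: 07:00-10:00, 12:30-13:00, 13:30-17:30.
Zane free: 09:00-10:00, 13:30-18:00 (invert busy blocks within the working day).
Kavya ∩ Tomás: 07:00-08:00, 08:30-10:00, 12:30-13:00, 13:30-15:00, 17:00-17:30.
Kavya ∩ Tomás ∩ Zane: 09:00-10:00, 13:30-15:00, 17:00-17:30.
So the common availability across everyone is 09:00-10:00, 13:30-15:00, 17:00-17:30.
The first common window of at least 30 minutes is 09:00-10:00, so the earliest start is 09:00.

09:00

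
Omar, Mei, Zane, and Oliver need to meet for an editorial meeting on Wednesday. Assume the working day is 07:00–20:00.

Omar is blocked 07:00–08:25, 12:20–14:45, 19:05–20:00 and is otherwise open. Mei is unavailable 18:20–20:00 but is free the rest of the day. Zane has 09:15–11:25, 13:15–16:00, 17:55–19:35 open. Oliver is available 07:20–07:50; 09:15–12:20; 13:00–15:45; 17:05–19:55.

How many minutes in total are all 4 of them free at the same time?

215

Omar free: 08:25-12:20, 14:45-19:05 (invert busy blocks within the working day).
Mei free: 07:00-18:20 (invert busy blocks within the working day).
Zane free: 09:15-11:25, 13:15-16:00, 17:55-19:35.
Oliver free: 07:20-07:50, 09:15-12:20, 13:00-15:45, 17:05-19:55.
Omar ∩ Mei: 08:25-12:20, 14:45-18:20.
Omar ∩ Mei ∩ Zane: 09:15-11:25, 14:45-16:00, 17:55-18:20.
Omar ∩ Mei ∩ Zane ∩ Oliver: 09:15-11:25, 14:45-15:45, 17:55-18:20.
So the common availability across everyone is 09:15-11:25, 14:45-15:45, 17:55-18:20.
Summing the common windows: 130 + 60 + 25 = 215 minutes.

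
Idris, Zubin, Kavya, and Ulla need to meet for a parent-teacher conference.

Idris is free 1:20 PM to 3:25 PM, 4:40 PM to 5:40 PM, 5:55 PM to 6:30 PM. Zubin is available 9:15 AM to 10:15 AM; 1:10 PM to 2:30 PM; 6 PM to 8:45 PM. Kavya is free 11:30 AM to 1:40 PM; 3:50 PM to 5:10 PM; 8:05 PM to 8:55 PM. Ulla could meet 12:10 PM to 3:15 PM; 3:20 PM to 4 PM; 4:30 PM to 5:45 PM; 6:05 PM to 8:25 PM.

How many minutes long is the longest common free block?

Idris ∩ Zubin: 13:20-14:30, 18:00-18:30.
Idris ∩ Zubin ∩ Kavya: 13:20-13:40.
Idris ∩ Zubin ∩ Kavya ∩ Ulla: 13:20-13:40.
The longest is 13:20-13:40 at 20 minutes.

20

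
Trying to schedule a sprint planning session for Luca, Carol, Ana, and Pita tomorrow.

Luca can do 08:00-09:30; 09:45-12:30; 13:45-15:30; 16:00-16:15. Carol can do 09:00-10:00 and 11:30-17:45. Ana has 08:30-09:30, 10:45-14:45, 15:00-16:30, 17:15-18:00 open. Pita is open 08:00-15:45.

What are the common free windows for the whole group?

Luca ∩ Carol: 09:00-09:30, 09:45-10:00, 11:30-12:30, 13:45-15:30, 16:00-16:15.
Luca ∩ Carol ∩ Ana: 09:00-09:30, 11:30-12:30, 13:45-14:45, 15:00-15:30, 16:00-16:15.
Luca ∩ Carol ∩ Ana ∩ Pita: 09:00-09:30, 11:30-12:30, 13:45-14:45, 15:00-15:30.
So the common availability across everyone is 09:00-09:30, 11:30-12:30, 13:45-14:45, 15:00-15:30.

09:00-09:30, 11:30-12:30, 13:45-14:45, 15:00-15:30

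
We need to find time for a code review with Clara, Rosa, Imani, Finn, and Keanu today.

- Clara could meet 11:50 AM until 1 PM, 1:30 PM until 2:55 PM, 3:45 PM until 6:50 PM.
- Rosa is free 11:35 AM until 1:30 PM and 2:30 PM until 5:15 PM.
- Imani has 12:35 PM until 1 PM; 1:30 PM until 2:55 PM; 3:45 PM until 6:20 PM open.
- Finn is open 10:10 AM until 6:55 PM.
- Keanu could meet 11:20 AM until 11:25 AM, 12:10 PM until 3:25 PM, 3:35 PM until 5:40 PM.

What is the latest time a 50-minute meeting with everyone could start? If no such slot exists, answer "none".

16:25

Clara ∩ Rosa: 11:50-13:00, 14:30-14:55, 15:45-17:15.
Clara ∩ Rosa ∩ Imani: 12:35-13:00, 14:30-14:55, 15:45-17:15.
Clara ∩ Rosa ∩ Imani ∩ Finn: 12:35-13:00, 14:30-14:55, 15:45-17:15.
Clara ∩ Rosa ∩ Imani ∩ Finn ∩ Keanu: 12:35-13:00, 14:30-14:55, 15:45-17:15.
The last common window of at least 50 minutes is 15:45-17:15; a 50-minute meeting can start as late as 16:25 and still end by 17:15.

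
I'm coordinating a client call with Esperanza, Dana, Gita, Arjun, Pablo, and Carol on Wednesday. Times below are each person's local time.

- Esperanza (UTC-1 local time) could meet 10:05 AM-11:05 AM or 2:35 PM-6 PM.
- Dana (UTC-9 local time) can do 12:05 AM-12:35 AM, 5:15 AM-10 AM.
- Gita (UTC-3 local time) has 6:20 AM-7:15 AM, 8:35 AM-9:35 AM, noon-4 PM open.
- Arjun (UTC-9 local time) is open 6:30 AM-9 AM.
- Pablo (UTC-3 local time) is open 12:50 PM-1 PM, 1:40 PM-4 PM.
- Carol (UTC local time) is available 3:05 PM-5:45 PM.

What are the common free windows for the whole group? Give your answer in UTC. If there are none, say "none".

Esperanza in UTC: 11:05-12:05, 15:35-19:00 (add 1h to convert from UTC-1).
Dana in UTC: 09:05-09:35, 14:15-19:00 (add 9h to convert from UTC-9).
Gita in UTC: 09:20-10:15, 11:35-12:35, 15:00-19:00 (add 3h to convert from UTC-3).
Arjun in UTC: 15:30-18:00 (add 9h to convert from UTC-9).
Pablo in UTC: 15:50-16:00, 16:40-19:00 (add 3h to convert from UTC-3).
Carol in UTC: 15:05-17:45.
Esperanza ∩ Dana: 15:35-19:00.
Esperanza ∩ Dana ∩ Gita: 15:35-19:00.
Esperanza ∩ Dana ∩ Gita ∩ Arjun: 15:35-18:00.
Esperanza ∩ Dana ∩ Gita ∩ Arjun ∩ Pablo: 15:50-16:00, 16:40-18:00.
Esperanza ∩ Dana ∩ Gita ∩ Arjun ∩ Pablo ∩ Carol: 15:50-16:00, 16:40-17:45.
So the common availability across everyone is 15:50-16:00, 16:40-17:45.

15:50-16:00, 16:40-17:45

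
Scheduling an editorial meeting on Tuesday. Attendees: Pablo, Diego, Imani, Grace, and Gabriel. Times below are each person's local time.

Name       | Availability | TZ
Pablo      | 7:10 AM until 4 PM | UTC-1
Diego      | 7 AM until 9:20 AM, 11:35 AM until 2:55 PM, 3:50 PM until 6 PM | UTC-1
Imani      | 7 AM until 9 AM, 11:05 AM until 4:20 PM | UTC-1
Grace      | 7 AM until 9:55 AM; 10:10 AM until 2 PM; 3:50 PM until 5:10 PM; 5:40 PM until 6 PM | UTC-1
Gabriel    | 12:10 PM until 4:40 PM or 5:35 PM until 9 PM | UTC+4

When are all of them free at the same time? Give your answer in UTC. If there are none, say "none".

Pablo in UTC: 08:10-17:00 (add 1h to convert from UTC-1).
Diego in UTC: 08:00-10:20, 12:35-15:55, 16:50-19:00 (add 1h to convert from UTC-1).
Imani in UTC: 08:00-10:00, 12:05-17:20 (add 1h to convert from UTC-1).
Grace in UTC: 08:00-10:55, 11:10-15:00, 16:50-18:10, 18:40-19:00 (add 1h to convert from UTC-1).
Gabriel in UTC: 08:10-12:40, 13:35-17:00 (subtract 4h to convert from UTC+4).
Pablo ∩ Diego: 08:10-10:20, 12:35-15:55, 16:50-17:00.
Pablo ∩ Diego ∩ Imani: 08:10-10:00, 12:35-15:55, 16:50-17:00.
Pablo ∩ Diego ∩ Imani ∩ Grace: 08:10-10:00, 12:35-15:00, 16:50-17:00.
Pablo ∩ Diego ∩ Imani ∩ Grace ∩ Gabriel: 08:10-10:00, 12:35-12:40, 13:35-15:00, 16:50-17:00.

08:10-10:00, 12:35-12:40, 13:35-15:00, 16:50-17:00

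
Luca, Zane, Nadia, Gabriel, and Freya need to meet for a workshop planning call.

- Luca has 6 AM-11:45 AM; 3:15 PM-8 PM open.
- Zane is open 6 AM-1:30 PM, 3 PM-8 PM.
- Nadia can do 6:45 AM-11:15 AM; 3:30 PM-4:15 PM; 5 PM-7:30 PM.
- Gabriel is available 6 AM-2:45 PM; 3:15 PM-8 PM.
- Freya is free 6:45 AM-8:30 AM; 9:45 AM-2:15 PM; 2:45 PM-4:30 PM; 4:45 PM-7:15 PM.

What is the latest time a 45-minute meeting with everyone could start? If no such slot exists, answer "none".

Luca ∩ Zane: 06:00-11:45, 15:15-20:00.
Luca ∩ Zane ∩ Nadia: 06:45-11:15, 15:30-16:15, 17:00-19:30.
Luca ∩ Zane ∩ Nadia ∩ Gabriel: 06:45-11:15, 15:30-16:15, 17:00-19:30.
Luca ∩ Zane ∩ Nadia ∩ Gabriel ∩ Freya: 06:45-08:30, 09:45-11:15, 15:30-16:15, 17:00-19:15.
Those are the intersection windows.
The last common window of at least 45 minutes is 17:00-19:15; a 45-minute meeting can start as late as 18:30 and still end by 19:15.

18:30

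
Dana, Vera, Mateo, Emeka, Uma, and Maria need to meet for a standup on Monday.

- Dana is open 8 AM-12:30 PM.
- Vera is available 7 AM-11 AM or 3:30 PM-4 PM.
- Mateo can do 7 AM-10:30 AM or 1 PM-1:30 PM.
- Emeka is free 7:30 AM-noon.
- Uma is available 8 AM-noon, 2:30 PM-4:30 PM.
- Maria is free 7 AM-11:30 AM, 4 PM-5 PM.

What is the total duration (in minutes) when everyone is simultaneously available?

Dana ∩ Vera: 08:00-11:00.
Dana ∩ Vera ∩ Mateo: 08:00-10:30.
Dana ∩ Vera ∩ Mateo ∩ Emeka: 08:00-10:30.
Dana ∩ Vera ∩ Mateo ∩ Emeka ∩ Uma: 08:00-10:30.
Dana ∩ Vera ∩ Mateo ∩ Emeka ∩ Uma ∩ Maria: 08:00-10:30.
Those are the intersection windows.
That's a single block of 150 minutes.

150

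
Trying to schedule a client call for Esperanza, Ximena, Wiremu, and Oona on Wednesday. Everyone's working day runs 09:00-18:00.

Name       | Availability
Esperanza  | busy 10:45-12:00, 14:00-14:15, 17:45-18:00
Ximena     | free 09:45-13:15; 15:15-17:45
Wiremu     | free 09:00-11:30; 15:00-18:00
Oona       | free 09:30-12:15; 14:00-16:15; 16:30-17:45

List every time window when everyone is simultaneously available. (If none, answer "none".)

09:45-10:45, 15:15-16:15, 16:30-17:45

Esperanza free: 09:00-10:45, 12:00-14:00, 14:15-17:45 (invert busy blocks within the working day).
Ximena free: 09:45-13:15, 15:15-17:45.
Wiremu free: 09:00-11:30, 15:00-18:00.
Oona free: 09:30-12:15, 14:00-16:15, 16:30-17:45.
Esperanza ∩ Ximena: 09:45-10:45, 12:00-13:15, 15:15-17:45.
Esperanza ∩ Ximena ∩ Wiremu: 09:45-10:45, 15:15-17:45.
Esperanza ∩ Ximena ∩ Wiremu ∩ Oona: 09:45-10:45, 15:15-16:15, 16:30-17:45.
Those are the intersection windows.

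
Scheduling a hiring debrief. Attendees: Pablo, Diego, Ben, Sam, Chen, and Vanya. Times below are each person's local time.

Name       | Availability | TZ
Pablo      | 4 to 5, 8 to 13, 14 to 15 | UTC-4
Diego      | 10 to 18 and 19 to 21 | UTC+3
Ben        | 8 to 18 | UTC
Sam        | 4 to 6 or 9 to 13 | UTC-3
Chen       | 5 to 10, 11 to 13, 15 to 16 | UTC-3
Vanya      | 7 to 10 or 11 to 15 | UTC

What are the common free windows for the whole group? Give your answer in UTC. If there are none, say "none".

08:00-09:00, 12:00-13:00, 14:00-15:00

Pablo in UTC: 08:00-09:00, 12:00-17:00, 18:00-19:00 (add 4h to convert from UTC-4).
Diego in UTC: 07:00-15:00, 16:00-18:00 (subtract 3h to convert from UTC+3).
Ben in UTC: 08:00-18:00.
Sam in UTC: 07:00-09:00, 12:00-16:00 (add 3h to convert from UTC-3).
Chen in UTC: 08:00-13:00, 14:00-16:00, 18:00-19:00 (add 3h to convert from UTC-3).
Vanya in UTC: 07:00-10:00, 11:00-15:00.
Pablo ∩ Diego: 08:00-09:00, 12:00-15:00, 16:00-17:00.
Pablo ∩ Diego ∩ Ben: 08:00-09:00, 12:00-15:00, 16:00-17:00.
Pablo ∩ Diego ∩ Ben ∩ Sam: 08:00-09:00, 12:00-15:00.
Pablo ∩ Diego ∩ Ben ∩ Sam ∩ Chen: 08:00-09:00, 12:00-13:00, 14:00-15:00.
Pablo ∩ Diego ∩ Ben ∩ Sam ∩ Chen ∩ Vanya: 08:00-09:00, 12:00-13:00, 14:00-15:00.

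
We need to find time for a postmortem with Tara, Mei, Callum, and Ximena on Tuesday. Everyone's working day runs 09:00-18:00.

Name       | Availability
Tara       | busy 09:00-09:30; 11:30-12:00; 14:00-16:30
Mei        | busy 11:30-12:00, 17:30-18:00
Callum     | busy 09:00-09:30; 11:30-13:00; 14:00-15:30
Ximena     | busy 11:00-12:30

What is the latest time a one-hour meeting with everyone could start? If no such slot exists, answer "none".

Tara free: 09:30-11:30, 12:00-14:00, 16:30-18:00 (invert busy blocks within the working day).
Mei free: 09:00-11:30, 12:00-17:30 (invert busy blocks within the working day).
Callum free: 09:30-11:30, 13:00-14:00, 15:30-18:00 (invert busy blocks within the working day).
Ximena free: 09:00-11:00, 12:30-18:00 (invert busy blocks within the working day).
Tara ∩ Mei: 09:30-11:30, 12:00-14:00, 16:30-17:30.
Tara ∩ Mei ∩ Callum: 09:30-11:30, 13:00-14:00, 16:30-17:30.
Tara ∩ Mei ∩ Callum ∩ Ximena: 09:30-11:00, 13:00-14:00, 16:30-17:30.
The last common window of at least 60 minutes is 16:30-17:30; a 60-minute meeting can start as late as 16:30 and still end by 17:30.

16:30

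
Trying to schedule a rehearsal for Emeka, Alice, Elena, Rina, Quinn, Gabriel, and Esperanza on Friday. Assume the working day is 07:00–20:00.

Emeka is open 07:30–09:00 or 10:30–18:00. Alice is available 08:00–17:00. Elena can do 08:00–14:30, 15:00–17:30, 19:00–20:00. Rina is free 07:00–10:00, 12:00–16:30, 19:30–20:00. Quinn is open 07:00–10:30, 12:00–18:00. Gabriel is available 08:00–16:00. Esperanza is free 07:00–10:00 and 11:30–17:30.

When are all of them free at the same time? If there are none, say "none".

08:00-09:00, 12:00-14:30, 15:00-16:00

Emeka ∩ Alice: 08:00-09:00, 10:30-17:00.
Emeka ∩ Alice ∩ Elena: 08:00-09:00, 10:30-14:30, 15:00-17:00.
Emeka ∩ Alice ∩ Elena ∩ Rina: 08:00-09:00, 12:00-14:30, 15:00-16:30.
Emeka ∩ Alice ∩ Elena ∩ Rina ∩ Quinn: 08:00-09:00, 12:00-14:30, 15:00-16:30.
Emeka ∩ Alice ∩ Elena ∩ Rina ∩ Quinn ∩ Gabriel: 08:00-09:00, 12:00-14:30, 15:00-16:00.
Emeka ∩ Alice ∩ Elena ∩ Rina ∩ Quinn ∩ Gabriel ∩ Esperanza: 08:00-09:00, 12:00-14:30, 15:00-16:00.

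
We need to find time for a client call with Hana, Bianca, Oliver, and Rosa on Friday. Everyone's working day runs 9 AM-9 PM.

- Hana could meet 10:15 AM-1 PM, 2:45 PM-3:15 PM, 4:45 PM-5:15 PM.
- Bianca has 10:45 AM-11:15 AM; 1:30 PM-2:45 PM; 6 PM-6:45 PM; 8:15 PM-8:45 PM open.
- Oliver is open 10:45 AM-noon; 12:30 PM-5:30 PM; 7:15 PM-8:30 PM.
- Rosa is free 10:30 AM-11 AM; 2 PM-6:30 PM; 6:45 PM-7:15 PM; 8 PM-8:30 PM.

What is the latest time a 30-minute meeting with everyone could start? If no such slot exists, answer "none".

Hana ∩ Bianca: 10:45-11:15.
Hana ∩ Bianca ∩ Oliver: 10:45-11:15.
Hana ∩ Bianca ∩ Oliver ∩ Rosa: 10:45-11:00.
No common window is at least 30 minutes long.

none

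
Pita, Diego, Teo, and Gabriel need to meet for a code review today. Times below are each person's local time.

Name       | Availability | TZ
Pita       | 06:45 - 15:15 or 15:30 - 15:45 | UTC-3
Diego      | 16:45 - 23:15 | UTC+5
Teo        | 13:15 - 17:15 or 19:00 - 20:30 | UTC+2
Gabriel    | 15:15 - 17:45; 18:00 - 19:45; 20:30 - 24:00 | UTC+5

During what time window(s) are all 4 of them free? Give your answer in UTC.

Pita in UTC: 09:45-18:15, 18:30-18:45 (add 3h to convert from UTC-3).
Diego in UTC: 11:45-18:15 (subtract 5h to convert from UTC+5).
Teo in UTC: 11:15-15:15, 17:00-18:30 (subtract 2h to convert from UTC+2).
Gabriel in UTC: 10:15-12:45, 13:00-14:45, 15:30-19:00 (subtract 5h to convert from UTC+5).
Pita ∩ Diego: 11:45-18:15.
Pita ∩ Diego ∩ Teo: 11:45-15:15, 17:00-18:15.
Pita ∩ Diego ∩ Teo ∩ Gabriel: 11:45-12:45, 13:00-14:45, 17:00-18:15.

11:45-12:45, 13:00-14:45, 17:00-18:15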